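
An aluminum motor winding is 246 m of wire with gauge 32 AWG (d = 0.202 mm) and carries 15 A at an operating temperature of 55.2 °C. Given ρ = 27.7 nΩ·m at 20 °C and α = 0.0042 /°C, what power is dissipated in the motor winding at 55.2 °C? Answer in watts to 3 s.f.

ρ = 27.7 nΩ·m = 2.77×10^-8 Ω·m
A = π(0.202/2 mm)² = π(1.0100e-04 m)² = 3.205e-08 m²
R₍20₎ = ρL/A = (2.77×10^-8)(246)/(3.205e-08) = 212.6 Ω
R₍55.2₎ = R₍20₎(1 + αΔT) = 212.6 × (1 + 0.0042×35.2) = 244.1 Ω
P = I²R = (15)² × 244.1 = 54900 W

54900 W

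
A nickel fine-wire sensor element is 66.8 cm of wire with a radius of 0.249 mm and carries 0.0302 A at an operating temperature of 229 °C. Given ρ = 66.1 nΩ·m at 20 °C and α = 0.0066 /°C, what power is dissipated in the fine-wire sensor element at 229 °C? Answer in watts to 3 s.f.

ρ = 66.1 nΩ·m = 6.61×10^-8 Ω·m
A = πr² = π(2.4900e-04 m)² = 1.948e-07 m²
R₍20₎ = ρL/A = (6.61×10^-8)(0.668)/(1.948e-07) = 0.2267 Ω
R₍229₎ = R₍20₎(1 + αΔT) = 0.2267 × (1 + 0.0066×209) = 0.5394 Ω
P = I²R = (0.0302)² × 0.5394 = 4.92×10^-4 W

4.92×10^-4 W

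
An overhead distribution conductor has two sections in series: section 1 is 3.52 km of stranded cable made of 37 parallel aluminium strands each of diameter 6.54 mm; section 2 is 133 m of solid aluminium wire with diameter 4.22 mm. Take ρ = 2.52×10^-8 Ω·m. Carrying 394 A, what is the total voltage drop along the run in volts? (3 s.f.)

123 V

Section 1: A_strand = π(3.2700e-03)² = 3.359e-05 m²; R₁ = ρL/(N·A_s) = (2.52×10^-8)(3520)/(37×3.359e-05) = 0.07137 Ω
Section 2: A = π(d/2)² = π(2.1100e-03 m)² = 1.399e-05 m²
R₂ = (2.52×10^-8)(133)/(1.399e-05) = 0.2396 Ω
R = R₁ + R₂ = 0.311 Ω
V = IR = 394 × 0.311 = 123 V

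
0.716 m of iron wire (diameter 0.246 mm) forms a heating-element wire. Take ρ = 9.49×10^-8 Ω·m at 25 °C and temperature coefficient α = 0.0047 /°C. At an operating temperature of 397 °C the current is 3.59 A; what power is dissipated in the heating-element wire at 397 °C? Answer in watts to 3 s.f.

50.6 W

A = π(d/2)² = π(1.2300e-04 m)² = 4.753e-08 m²
R₍25₎ = ρL/A = (9.49×10^-8)(0.716)/(4.753e-08) = 1.43 Ω
R₍397₎ = R₍25₎(1 + αΔT) = 1.43 × (1 + 0.0047×372) = 3.929 Ω
P = I²R = (3.59)² × 3.929 = 50.6 W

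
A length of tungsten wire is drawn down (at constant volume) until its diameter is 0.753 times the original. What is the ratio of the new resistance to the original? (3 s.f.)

Volume constant ⇒ L' = L/r² with r = 0.753. R' = ρL'/A' = ρ(L/r²)/(πr²d₀²/4) = R/r⁴.
Factor = 3.11

3.11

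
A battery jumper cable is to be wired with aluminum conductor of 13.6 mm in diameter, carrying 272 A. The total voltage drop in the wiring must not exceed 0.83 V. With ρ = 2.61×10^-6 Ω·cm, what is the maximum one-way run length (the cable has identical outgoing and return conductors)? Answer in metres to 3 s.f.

ρ = 2.61×10^-6 Ω·cm = 2.61×10^-8 Ω·m
A = π(d/2)² = π(6.8000e-03 m)² = 1.453e-04 m²
L_max = V_max·A/(2·ρI) = (0.83)(1.453e-04)/(2×2.61×10^-8×272) = 8.49 m

8.49 m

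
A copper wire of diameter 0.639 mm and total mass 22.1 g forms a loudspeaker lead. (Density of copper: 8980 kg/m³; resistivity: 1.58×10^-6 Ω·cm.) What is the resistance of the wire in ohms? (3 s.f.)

ρ = 1.58×10^-6 Ω·cm = 1.58×10^-8 Ω·m
A = π(d/2)² = π(3.1950e-04 m)² = 3.2069e-07 m²
L = m/(density·A) = 0.0221/(8980×3.2069e-07) = 7.674 m
R = ρL/A = (1.58×10^-8)(7.674)/(3.2069e-07) = 0.378 Ω

0.378 Ω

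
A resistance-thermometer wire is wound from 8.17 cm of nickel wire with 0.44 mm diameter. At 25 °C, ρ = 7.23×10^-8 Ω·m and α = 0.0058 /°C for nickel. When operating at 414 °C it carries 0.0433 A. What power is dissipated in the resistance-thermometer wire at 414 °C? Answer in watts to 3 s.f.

A = π(d/2)² = π(2.2000e-04 m)² = 1.521e-07 m²
R₍25₎ = ρL/A = (7.23×10^-8)(0.0817)/(1.521e-07) = 0.03885 Ω
R₍414₎ = R₍25₎(1 + αΔT) = 0.03885 × (1 + 0.0058×389) = 0.1265 Ω
P = I²R = (0.0433)² × 0.1265 = 2.37×10^-4 W

2.37×10^-4 W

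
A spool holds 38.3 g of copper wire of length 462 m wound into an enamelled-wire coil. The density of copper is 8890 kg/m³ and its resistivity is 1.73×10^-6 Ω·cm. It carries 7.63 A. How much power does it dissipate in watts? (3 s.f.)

ρ = 1.73×10^-6 Ω·cm = 1.73×10^-8 Ω·m
A = m/(density·L) = 0.0383/(8890×462) = 9.3251e-09 m²
R = ρL/A = (1.73×10^-8)(462)/(9.3251e-09) = 857.1 Ω
P = I²R = (7.63)² × 857.1 = 49900 W

49900 W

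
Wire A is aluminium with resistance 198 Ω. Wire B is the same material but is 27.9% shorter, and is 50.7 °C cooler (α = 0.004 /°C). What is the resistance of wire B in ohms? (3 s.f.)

114 Ω

R ∝ ρL/d² with ρ ∝ (1+αΔT), so R_B/R_A = (1 − 27.9/100) × (1 − 0.004×50.7)
= 0.721 × 0.7972 = 0.5748
R_B = 0.5748 × 198 = 114 Ω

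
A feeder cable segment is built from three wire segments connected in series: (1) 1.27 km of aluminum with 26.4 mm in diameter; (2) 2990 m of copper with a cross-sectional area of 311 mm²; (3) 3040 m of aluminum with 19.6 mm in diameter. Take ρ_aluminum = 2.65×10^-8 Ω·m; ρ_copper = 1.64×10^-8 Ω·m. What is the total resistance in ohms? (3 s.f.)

0.486 Ω

Seg 1: A = π(d/2)² = π(1.3200e-02 m)² = 5.474e-04 m²
R_1 = (2.65×10^-8)(1270)/(5.474e-04) = 0.06148 Ω
Seg 2: A = 311 mm² = 3.110e-04 m²
R_2 = (1.64×10^-8)(2990)/(3.110e-04) = 0.1577 Ω
Seg 3: A = π(d/2)² = π(9.8000e-03 m)² = 3.017e-04 m²
R_3 = (2.65×10^-8)(3040)/(3.017e-04) = 0.267 Ω
R_total = R_1 + R_2 + R_3 = 0.486 Ω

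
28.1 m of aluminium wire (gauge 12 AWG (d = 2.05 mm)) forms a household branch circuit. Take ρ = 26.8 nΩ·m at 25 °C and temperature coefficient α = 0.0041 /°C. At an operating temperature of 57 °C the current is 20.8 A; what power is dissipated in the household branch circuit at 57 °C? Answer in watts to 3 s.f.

112 W

ρ = 26.8 nΩ·m = 2.68×10^-8 Ω·m
A = π(2.05/2 mm)² = π(1.0250e-03 m)² = 3.301e-06 m²
R₍25₎ = ρL/A = (2.68×10^-8)(28.1)/(3.301e-06) = 0.2282 Ω
R₍57₎ = R₍25₎(1 + αΔT) = 0.2282 × (1 + 0.0041×32) = 0.2581 Ω
P = I²R = (20.8)² × 0.2581 = 112 W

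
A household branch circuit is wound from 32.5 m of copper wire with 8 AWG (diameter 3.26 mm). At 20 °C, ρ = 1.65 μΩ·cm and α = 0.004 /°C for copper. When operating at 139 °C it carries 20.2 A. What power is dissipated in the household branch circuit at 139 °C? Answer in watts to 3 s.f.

ρ = 1.65 μΩ·cm = 1.65×10^-8 Ω·m
A = π(3.26/2 mm)² = π(1.6300e-03 m)² = 8.347e-06 m²
R₍20₎ = ρL/A = (1.65×10^-8)(32.5)/(8.347e-06) = 0.06425 Ω
R₍139₎ = R₍20₎(1 + αΔT) = 0.06425 × (1 + 0.004×119) = 0.09483 Ω
P = I²R = (20.2)² × 0.09483 = 38.7 W

38.7 W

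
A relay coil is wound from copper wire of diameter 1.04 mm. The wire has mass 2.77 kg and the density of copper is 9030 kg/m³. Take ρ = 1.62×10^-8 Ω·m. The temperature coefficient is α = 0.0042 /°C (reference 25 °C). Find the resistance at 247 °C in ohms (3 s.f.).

13.3 Ω

A = π(d/2)² = π(5.2000e-04 m)² = 8.4949e-07 m²
L = m/(density·A) = 2.77/(9030×8.4949e-07) = 361.1 m
R = ρL/A = (1.62×10^-8)(361.1)/(8.4949e-07) = 6.886 Ω
R(247 °C) = 6.886 × (1 + 0.0042×222) = 13.3 Ω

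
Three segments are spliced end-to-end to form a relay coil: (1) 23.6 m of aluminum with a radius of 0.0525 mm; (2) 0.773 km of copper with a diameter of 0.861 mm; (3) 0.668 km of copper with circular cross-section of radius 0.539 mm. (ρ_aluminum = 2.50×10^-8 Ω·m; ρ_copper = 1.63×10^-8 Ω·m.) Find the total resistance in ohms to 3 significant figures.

Seg 1: A = πr² = π(5.2500e-05 m)² = 8.659e-09 m²
R_1 = (2.50×10^-8)(23.6)/(8.659e-09) = 68.14 Ω
Seg 2: A = π(d/2)² = π(4.3050e-04 m)² = 5.822e-07 m²
R_2 = (1.63×10^-8)(773)/(5.822e-07) = 21.64 Ω
Seg 3: A = πr² = π(5.3900e-04 m)² = 9.127e-07 m²
R_3 = (1.63×10^-8)(668)/(9.127e-07) = 11.93 Ω
R_total = R_1 + R_2 + R_3 = 102 Ω

102 Ω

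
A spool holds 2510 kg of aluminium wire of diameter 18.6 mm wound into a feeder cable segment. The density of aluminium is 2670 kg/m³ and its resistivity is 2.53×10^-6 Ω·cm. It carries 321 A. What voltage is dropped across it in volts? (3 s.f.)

ρ = 2.53×10^-6 Ω·cm = 2.53×10^-8 Ω·m
A = π(d/2)² = π(9.3000e-03 m)² = 2.7172e-04 m²
L = m/(density·A) = 2510/(2670×2.7172e-04) = 3460 m
R = ρL/A = (2.53×10^-8)(3460)/(2.7172e-04) = 0.3221 Ω
V = IR = 321 × 0.3221 = 103 V

103 V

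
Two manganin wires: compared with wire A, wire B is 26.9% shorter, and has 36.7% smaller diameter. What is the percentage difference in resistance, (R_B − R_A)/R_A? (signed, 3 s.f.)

R ∝ L/d², so R_B/R_A = (1 − 26.9/100) × (1 − 36.7/100)⁻²
= 0.731 × 2.496 = 1.824
(R_B − R_A)/R_A = 1.824 − 1 = 82.4%

82.4%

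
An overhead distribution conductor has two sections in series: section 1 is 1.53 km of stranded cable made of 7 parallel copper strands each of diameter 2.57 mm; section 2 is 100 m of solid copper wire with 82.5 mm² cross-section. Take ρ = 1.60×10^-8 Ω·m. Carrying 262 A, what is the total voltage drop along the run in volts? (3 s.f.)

Section 1: A_strand = π(1.2850e-03)² = 5.187e-06 m²; R₁ = ρL/(N·A_s) = (1.60×10^-8)(1530)/(7×5.187e-06) = 0.6742 Ω
Section 2: A = 82.5 mm² = 8.250e-05 m²
R₂ = (1.60×10^-8)(100)/(8.250e-05) = 0.01939 Ω
R = R₁ + R₂ = 0.6935 Ω
V = IR = 262 × 0.6935 = 182 V

182 V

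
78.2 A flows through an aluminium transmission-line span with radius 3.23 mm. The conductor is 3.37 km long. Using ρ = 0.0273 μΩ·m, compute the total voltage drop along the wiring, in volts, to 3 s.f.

ρ = 0.0273 μΩ·m = 2.73×10^-8 Ω·m
A = πr² = π(3.2300e-03 m)² = 3.278e-05 m²
R = ρL/A = (2.73×10^-8)(3370)/(3.278e-05) = 2.807 Ω
V = IR = 78.2 × 2.807 = 220 V

220 V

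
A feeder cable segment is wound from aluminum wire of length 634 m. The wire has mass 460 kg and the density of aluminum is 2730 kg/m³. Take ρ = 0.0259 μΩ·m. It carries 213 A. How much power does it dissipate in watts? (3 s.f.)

ρ = 0.0259 μΩ·m = 2.59×10^-8 Ω·m
A = m/(density·L) = 460/(2730×634) = 2.6577e-04 m²
R = ρL/A = (2.59×10^-8)(634)/(2.6577e-04) = 0.06179 Ω
P = I²R = (213)² × 0.06179 = 2800 W

2800 W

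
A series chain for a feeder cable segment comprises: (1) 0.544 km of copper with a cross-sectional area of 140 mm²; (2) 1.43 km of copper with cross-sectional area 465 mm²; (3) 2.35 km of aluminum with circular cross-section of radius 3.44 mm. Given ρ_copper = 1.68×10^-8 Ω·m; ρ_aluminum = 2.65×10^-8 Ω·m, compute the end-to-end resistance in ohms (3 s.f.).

Seg 1: A = 140 mm² = 1.400e-04 m²
R_1 = (1.68×10^-8)(544)/(1.400e-04) = 0.06528 Ω
Seg 2: A = 465 mm² = 4.650e-04 m²
R_2 = (1.68×10^-8)(1430)/(4.650e-04) = 0.05166 Ω
Seg 3: A = πr² = π(3.4400e-03 m)² = 3.718e-05 m²
R_3 = (2.65×10^-8)(2350)/(3.718e-05) = 1.675 Ω
R_total = R_1 + R_2 + R_3 = 1.79 Ω

1.79 Ω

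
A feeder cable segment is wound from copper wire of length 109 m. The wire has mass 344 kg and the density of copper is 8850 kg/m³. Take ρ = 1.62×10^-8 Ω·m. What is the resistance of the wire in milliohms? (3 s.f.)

4.95 mΩ

A = m/(density·L) = 344/(8850×109) = 3.5661e-04 m²
R = ρL/A = (1.62×10^-8)(109)/(3.5661e-04) = 4.95 mΩ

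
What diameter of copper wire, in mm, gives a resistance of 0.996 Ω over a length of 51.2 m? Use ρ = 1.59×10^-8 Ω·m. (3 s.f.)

1.02 mm

A = ρL/R = (1.59×10^-8)(51.2)/(0.996) = 8.173e-07 m²
d = 2√(A/π) = 1.020e-03 m = 1.02 mm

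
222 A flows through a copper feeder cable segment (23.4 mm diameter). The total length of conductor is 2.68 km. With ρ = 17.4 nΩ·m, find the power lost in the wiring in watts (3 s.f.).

5340 W

ρ = 17.4 nΩ·m = 1.74×10^-8 Ω·m
A = π(d/2)² = π(1.1700e-02 m)² = 4.301e-04 m²
R = ρL/A = (1.74×10^-8)(2680)/(4.301e-04) = 0.1084 Ω
P = I²R = (222)² × 0.1084 = 5340 W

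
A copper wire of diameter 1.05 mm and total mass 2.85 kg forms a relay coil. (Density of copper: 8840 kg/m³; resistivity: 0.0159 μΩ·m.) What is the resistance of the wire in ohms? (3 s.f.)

6.84 Ω

ρ = 0.0159 μΩ·m = 1.59×10^-8 Ω·m
A = π(d/2)² = π(5.2500e-04 m)² = 8.6590e-07 m²
L = m/(density·A) = 2.85/(8840×8.6590e-07) = 372.3 m
R = ρL/A = (1.59×10^-8)(372.3)/(8.6590e-07) = 6.84 Ω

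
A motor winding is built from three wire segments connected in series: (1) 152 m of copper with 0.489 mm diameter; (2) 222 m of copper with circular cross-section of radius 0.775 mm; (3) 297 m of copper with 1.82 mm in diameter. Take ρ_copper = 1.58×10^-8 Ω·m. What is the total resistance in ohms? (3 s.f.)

16.5 Ω

Seg 1: A = π(d/2)² = π(2.4450e-04 m)² = 1.878e-07 m²
R_1 = (1.58×10^-8)(152)/(1.878e-07) = 12.79 Ω
Seg 2: A = πr² = π(7.7500e-04 m)² = 1.887e-06 m²
R_2 = (1.58×10^-8)(222)/(1.887e-06) = 1.859 Ω
Seg 3: A = π(d/2)² = π(9.1000e-04 m)² = 2.602e-06 m²
R_3 = (1.58×10^-8)(297)/(2.602e-06) = 1.804 Ω
R_total = R_1 + R_2 + R_3 = 16.5 Ω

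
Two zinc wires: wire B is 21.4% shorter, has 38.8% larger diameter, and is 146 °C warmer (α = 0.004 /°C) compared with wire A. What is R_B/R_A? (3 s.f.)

0.646

R ∝ ρL/d² with ρ ∝ (1+αΔT), so R_B/R_A = (1 − 21.4/100) × (1 + 38.8/100)⁻² × (1 + 0.004×146)
= 0.786 × 0.5191 × 1.584 = 0.646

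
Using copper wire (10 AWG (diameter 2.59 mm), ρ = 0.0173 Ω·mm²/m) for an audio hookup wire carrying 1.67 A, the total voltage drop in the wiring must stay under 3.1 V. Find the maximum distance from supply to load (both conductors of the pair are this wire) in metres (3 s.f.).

283 m

ρ = 0.0173 Ω·mm²/m = 1.73×10^-8 Ω·m
A = π(2.59/2 mm)² = π(1.2950e-03 m)² = 5.269e-06 m²
L_max = V_max·A/(2·ρI) = (3.1)(5.269e-06)/(2×1.73×10^-8×1.67) = 283 m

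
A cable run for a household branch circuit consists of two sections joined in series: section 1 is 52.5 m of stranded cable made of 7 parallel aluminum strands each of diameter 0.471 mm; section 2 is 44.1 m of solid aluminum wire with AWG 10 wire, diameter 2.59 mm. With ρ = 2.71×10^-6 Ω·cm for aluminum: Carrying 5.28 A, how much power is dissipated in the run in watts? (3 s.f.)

ρ = 2.71×10^-6 Ω·cm = 2.71×10^-8 Ω·m
Section 1: A_strand = π(2.3550e-04)² = 1.742e-07 m²; R₁ = ρL/(N·A_s) = (2.71×10^-8)(52.5)/(7×1.742e-07) = 1.167 Ω
Section 2: A = π(2.59/2 mm)² = π(1.2950e-03 m)² = 5.269e-06 m²
R₂ = (2.71×10^-8)(44.1)/(5.269e-06) = 0.2268 Ω
R = R₁ + R₂ = 1.393 Ω
P = I²R = (5.28)² × 1.393 = 38.8 W

38.8 W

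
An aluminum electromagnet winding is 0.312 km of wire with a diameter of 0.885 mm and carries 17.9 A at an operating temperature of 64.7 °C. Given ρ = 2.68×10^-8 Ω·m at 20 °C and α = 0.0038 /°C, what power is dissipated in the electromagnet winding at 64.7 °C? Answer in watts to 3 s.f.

5100 W

A = π(d/2)² = π(4.4250e-04 m)² = 6.151e-07 m²
R₍20₎ = ρL/A = (2.68×10^-8)(312)/(6.151e-07) = 13.59 Ω
R₍64.7₎ = R₍20₎(1 + αΔT) = 13.59 × (1 + 0.0038×44.7) = 15.9 Ω
P = I²R = (17.9)² × 15.9 = 5100 W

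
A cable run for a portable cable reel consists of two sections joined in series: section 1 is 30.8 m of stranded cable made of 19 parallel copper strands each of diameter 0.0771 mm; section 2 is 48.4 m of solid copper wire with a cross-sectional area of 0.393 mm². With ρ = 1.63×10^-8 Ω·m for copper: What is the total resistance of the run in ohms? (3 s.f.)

7.67 Ω

Section 1: A_strand = π(3.8550e-05)² = 4.669e-09 m²; R₁ = ρL/(N·A_s) = (1.63×10^-8)(30.8)/(19×4.669e-09) = 5.66 Ω
Section 2: A = 0.393 mm² = 3.930e-07 m²
R₂ = (1.63×10^-8)(48.4)/(3.930e-07) = 2.007 Ω
R = R₁ + R₂ = 7.67 Ω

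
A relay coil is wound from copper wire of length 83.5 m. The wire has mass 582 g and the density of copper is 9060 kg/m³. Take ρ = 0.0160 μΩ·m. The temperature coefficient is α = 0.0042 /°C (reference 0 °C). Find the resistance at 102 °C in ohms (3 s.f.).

ρ = 0.0160 μΩ·m = 1.60×10^-8 Ω·m
A = m/(density·L) = 0.582/(9060×83.5) = 7.6932e-07 m²
R = ρL/A = (1.60×10^-8)(83.5)/(7.6932e-07) = 1.737 Ω
R(102 °C) = 1.737 × (1 + 0.0042×102) = 2.48 Ω

2.48 Ω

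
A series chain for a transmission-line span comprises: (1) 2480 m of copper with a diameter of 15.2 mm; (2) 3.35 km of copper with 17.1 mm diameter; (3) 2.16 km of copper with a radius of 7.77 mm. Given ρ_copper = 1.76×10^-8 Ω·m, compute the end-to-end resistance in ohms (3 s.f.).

0.698 Ω

Seg 1: A = π(d/2)² = π(7.6000e-03 m)² = 1.815e-04 m²
R_1 = (1.76×10^-8)(2480)/(1.815e-04) = 0.2405 Ω
Seg 2: A = π(d/2)² = π(8.5500e-03 m)² = 2.297e-04 m²
R_2 = (1.76×10^-8)(3350)/(2.297e-04) = 0.2567 Ω
Seg 3: A = πr² = π(7.7700e-03 m)² = 1.897e-04 m²
R_3 = (1.76×10^-8)(2160)/(1.897e-04) = 0.2004 Ω
R_total = R_1 + R_2 + R_3 = 0.698 Ω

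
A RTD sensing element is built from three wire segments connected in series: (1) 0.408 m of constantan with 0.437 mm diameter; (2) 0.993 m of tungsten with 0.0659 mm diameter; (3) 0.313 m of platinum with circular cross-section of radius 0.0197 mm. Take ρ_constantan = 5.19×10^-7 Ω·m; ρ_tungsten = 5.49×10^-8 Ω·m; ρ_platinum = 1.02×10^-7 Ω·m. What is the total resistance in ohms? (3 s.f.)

Seg 1: A = π(d/2)² = π(2.1850e-04 m)² = 1.500e-07 m²
R_1 = (5.19×10^-7)(0.408)/(1.500e-07) = 1.412 Ω
Seg 2: A = π(d/2)² = π(3.2950e-05 m)² = 3.411e-09 m²
R_2 = (5.49×10^-8)(0.993)/(3.411e-09) = 15.98 Ω
Seg 3: A = πr² = π(1.9700e-05 m)² = 1.219e-09 m²
R_3 = (1.02×10^-7)(0.313)/(1.219e-09) = 26.19 Ω
R_total = R_1 + R_2 + R_3 = 43.6 Ω

43.6 Ω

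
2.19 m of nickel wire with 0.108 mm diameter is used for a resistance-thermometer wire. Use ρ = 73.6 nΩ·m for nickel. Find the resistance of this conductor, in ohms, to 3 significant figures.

ρ = 73.6 nΩ·m = 7.36×10^-8 Ω·m
A = π(d/2)² = π(5.4000e-05 m)² = 9.161e-09 m²
R = ρL/A = (7.36×10^-8)(2.19 m)/(9.161e-09 m²) = 17.6 Ω

17.6 Ω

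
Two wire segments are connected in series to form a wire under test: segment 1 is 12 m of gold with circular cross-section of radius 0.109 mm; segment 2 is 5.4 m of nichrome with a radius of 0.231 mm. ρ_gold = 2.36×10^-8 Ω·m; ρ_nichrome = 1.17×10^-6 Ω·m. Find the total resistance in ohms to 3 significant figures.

45.3 Ω

Segment 1: A = πr² = π(1.0900e-04 m)² = 3.733e-08 m²
R₁ = ρL/A = (2.36×10^-8)(12)/(3.733e-08) = 7.587 Ω
Segment 2: A = πr² = π(2.3100e-04 m)² = 1.676e-07 m²
R₂ = (1.17×10^-6)(5.4)/(1.676e-07) = 37.69 Ω
R = R₁ + R₂ = 45.3 Ω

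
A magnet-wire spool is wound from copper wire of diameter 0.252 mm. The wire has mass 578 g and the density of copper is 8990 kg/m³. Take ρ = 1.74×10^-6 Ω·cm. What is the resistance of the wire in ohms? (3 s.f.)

ρ = 1.74×10^-6 Ω·cm = 1.74×10^-8 Ω·m
A = π(d/2)² = π(1.2600e-04 m)² = 4.9876e-08 m²
L = m/(density·A) = 0.578/(8990×4.9876e-08) = 1289 m
R = ρL/A = (1.74×10^-8)(1289)/(4.9876e-08) = 450 Ω

450 Ω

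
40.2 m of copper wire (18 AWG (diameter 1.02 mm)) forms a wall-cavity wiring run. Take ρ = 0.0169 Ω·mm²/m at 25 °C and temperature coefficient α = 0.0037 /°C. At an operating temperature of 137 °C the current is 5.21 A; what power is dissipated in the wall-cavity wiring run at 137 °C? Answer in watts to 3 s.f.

ρ = 0.0169 Ω·mm²/m = 1.69×10^-8 Ω·m
A = π(1.02/2 mm)² = π(5.1000e-04 m)² = 8.171e-07 m²
R₍25₎ = ρL/A = (1.69×10^-8)(40.2)/(8.171e-07) = 0.8314 Ω
R₍137₎ = R₍25₎(1 + αΔT) = 0.8314 × (1 + 0.0037×112) = 1.176 Ω
P = I²R = (5.21)² × 1.176 = 31.9 W

31.9 W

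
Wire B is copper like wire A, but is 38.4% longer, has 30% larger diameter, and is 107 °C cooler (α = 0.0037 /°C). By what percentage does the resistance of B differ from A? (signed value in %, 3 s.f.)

-50.5%

R ∝ ρL/d² with ρ ∝ (1+αΔT), so R_B/R_A = (1 + 38.4/100) × (1 + 30/100)⁻² × (1 − 0.0037×107)
= 1.384 × 0.5917 × 0.6041 = 0.4947
(R_B − R_A)/R_A = 0.4947 − 1 = -50.5%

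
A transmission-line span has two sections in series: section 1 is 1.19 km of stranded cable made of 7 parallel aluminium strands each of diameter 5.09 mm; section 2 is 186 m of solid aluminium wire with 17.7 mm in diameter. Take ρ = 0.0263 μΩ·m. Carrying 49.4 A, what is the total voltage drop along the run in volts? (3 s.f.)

ρ = 0.0263 μΩ·m = 2.63×10^-8 Ω·m
Section 1: A_strand = π(2.5450e-03)² = 2.035e-05 m²; R₁ = ρL/(N·A_s) = (2.63×10^-8)(1190)/(7×2.035e-05) = 0.2197 Ω
Section 2: A = π(d/2)² = π(8.8500e-03 m)² = 2.461e-04 m²
R₂ = (2.63×10^-8)(186)/(2.461e-04) = 0.01988 Ω
R = R₁ + R₂ = 0.2396 Ω
V = IR = 49.4 × 0.2396 = 11.8 V

11.8 V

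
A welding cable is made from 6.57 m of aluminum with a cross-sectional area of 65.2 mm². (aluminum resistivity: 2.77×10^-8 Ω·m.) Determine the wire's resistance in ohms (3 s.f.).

0.00279 Ω

A = 65.2 mm² = 6.520e-05 m²
R = ρL/A = (2.77×10^-8)(6.57 m)/(6.520e-05 m²) = 0.00279 Ω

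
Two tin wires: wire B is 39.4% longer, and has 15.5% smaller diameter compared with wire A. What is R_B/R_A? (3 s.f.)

1.95

R ∝ L/d², so R_B/R_A = (1 + 39.4/100) × (1 − 15.5/100)⁻²
= 1.394 × 1.401 = 1.95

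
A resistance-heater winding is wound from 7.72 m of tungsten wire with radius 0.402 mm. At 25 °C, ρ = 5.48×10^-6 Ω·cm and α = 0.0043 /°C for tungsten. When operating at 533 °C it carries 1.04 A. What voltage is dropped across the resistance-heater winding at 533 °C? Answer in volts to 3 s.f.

ρ = 5.48×10^-6 Ω·cm = 5.48×10^-8 Ω·m
A = πr² = π(4.0200e-04 m)² = 5.077e-07 m²
R₍25₎ = ρL/A = (5.48×10^-8)(7.72)/(5.077e-07) = 0.8333 Ω
R₍533₎ = R₍25₎(1 + αΔT) = 0.8333 × (1 + 0.0043×508) = 2.654 Ω
V = IR = 1.04 × 2.654 = 2.76 V

2.76 V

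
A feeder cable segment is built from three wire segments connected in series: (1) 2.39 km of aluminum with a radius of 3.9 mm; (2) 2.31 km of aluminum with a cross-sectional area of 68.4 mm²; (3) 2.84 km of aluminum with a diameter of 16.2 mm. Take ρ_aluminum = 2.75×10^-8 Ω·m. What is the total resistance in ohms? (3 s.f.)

2.68 Ω

Seg 1: A = πr² = π(3.9000e-03 m)² = 4.778e-05 m²
R_1 = (2.75×10^-8)(2390)/(4.778e-05) = 1.375 Ω
Seg 2: A = 68.4 mm² = 6.840e-05 m²
R_2 = (2.75×10^-8)(2310)/(6.840e-05) = 0.9287 Ω
Seg 3: A = π(d/2)² = π(8.1000e-03 m)² = 2.061e-04 m²
R_3 = (2.75×10^-8)(2840)/(2.061e-04) = 0.3789 Ω
R_total = R_1 + R_2 + R_3 = 2.68 Ω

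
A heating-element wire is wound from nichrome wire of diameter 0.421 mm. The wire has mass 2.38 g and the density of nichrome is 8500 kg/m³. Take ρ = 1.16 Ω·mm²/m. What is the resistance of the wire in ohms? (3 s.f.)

ρ = 1.16 Ω·mm²/m = 1.16×10^-6 Ω·m
A = π(d/2)² = π(2.1050e-04 m)² = 1.3920e-07 m²
L = m/(density·A) = 0.00238/(8500×1.3920e-07) = 2.011 m
R = ρL/A = (1.16×10^-6)(2.011)/(1.3920e-07) = 16.8 Ω

16.8 Ω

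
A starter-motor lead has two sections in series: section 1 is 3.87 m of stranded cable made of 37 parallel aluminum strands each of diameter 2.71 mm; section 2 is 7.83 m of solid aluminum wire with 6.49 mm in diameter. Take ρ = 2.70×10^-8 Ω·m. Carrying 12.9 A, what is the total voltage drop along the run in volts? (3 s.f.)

Section 1: A_strand = π(1.3550e-03)² = 5.768e-06 m²; R₁ = ρL/(N·A_s) = (2.70×10^-8)(3.87)/(37×5.768e-06) = 4.896×10^-4 Ω
Section 2: A = π(d/2)² = π(3.2450e-03 m)² = 3.308e-05 m²
R₂ = (2.70×10^-8)(7.83)/(3.308e-05) = 0.006391 Ω
R = R₁ + R₂ = 0.00688 Ω
V = IR = 12.9 × 0.00688 = 0.0888 V

0.0888 V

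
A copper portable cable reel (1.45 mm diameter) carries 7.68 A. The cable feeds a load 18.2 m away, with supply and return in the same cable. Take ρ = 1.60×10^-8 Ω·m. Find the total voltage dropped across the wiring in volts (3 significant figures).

A = π(d/2)² = π(7.2500e-04 m)² = 1.651e-06 m²
Total conductor length (both ways) L = 2 × 18.2 = 36.4 m
R = ρL/A = (1.60×10^-8)(36.4)/(1.651e-06) = 0.3527 Ω
V = IR = 7.68 × 0.3527 = 2.71 V

2.71 V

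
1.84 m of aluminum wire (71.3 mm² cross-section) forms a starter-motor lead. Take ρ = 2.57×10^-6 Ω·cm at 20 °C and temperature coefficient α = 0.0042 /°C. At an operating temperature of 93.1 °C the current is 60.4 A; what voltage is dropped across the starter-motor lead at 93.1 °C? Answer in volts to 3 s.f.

0.0524 V

ρ = 2.57×10^-6 Ω·cm = 2.57×10^-8 Ω·m
A = 71.3 mm² = 7.130e-05 m²
R₍20₎ = ρL/A = (2.57×10^-8)(1.84)/(7.130e-05) = 6.632×10^-4 Ω
R₍93.1₎ = R₍20₎(1 + αΔT) = 6.632×10^-4 × (1 + 0.0042×73.1) = 8.668×10^-4 Ω
V = IR = 60.4 × 8.668×10^-4 = 0.0524 V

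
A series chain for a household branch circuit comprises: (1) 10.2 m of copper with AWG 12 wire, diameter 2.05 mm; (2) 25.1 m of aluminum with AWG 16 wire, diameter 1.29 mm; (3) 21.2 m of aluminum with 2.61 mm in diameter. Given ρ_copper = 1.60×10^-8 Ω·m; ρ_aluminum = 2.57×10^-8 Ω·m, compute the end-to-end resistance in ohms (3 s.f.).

0.645 Ω

Seg 1: A = π(2.05/2 mm)² = π(1.0250e-03 m)² = 3.301e-06 m²
R_1 = (1.60×10^-8)(10.2)/(3.301e-06) = 0.04945 Ω
Seg 2: A = π(1.29/2 mm)² = π(6.4500e-04 m)² = 1.307e-06 m²
R_2 = (2.57×10^-8)(25.1)/(1.307e-06) = 0.4936 Ω
Seg 3: A = π(d/2)² = π(1.3050e-03 m)² = 5.350e-06 m²
R_3 = (2.57×10^-8)(21.2)/(5.350e-06) = 0.1018 Ω
R_total = R_1 + R_2 + R_3 = 0.645 Ω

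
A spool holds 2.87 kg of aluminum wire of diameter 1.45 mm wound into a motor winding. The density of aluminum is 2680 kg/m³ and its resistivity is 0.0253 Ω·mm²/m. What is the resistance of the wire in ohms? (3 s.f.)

9.94 Ω

ρ = 0.0253 Ω·mm²/m = 2.53×10^-8 Ω·m
A = π(d/2)² = π(7.2500e-04 m)² = 1.6513e-06 m²
L = m/(density·A) = 2.87/(2680×1.6513e-06) = 648.5 m
R = ρL/A = (2.53×10^-8)(648.5)/(1.6513e-06) = 9.94 Ω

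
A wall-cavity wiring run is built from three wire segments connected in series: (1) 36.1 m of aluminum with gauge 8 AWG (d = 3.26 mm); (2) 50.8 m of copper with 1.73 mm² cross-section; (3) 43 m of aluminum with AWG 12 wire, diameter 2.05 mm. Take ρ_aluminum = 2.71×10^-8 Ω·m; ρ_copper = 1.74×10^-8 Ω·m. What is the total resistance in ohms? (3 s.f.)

Seg 1: A = π(3.26/2 mm)² = π(1.6300e-03 m)² = 8.347e-06 m²
R_1 = (2.71×10^-8)(36.1)/(8.347e-06) = 0.1172 Ω
Seg 2: A = 1.73 mm² = 1.730e-06 m²
R_2 = (1.74×10^-8)(50.8)/(1.730e-06) = 0.5109 Ω
Seg 3: A = π(2.05/2 mm)² = π(1.0250e-03 m)² = 3.301e-06 m²
R_3 = (2.71×10^-8)(43)/(3.301e-06) = 0.3531 Ω
R_total = R_1 + R_2 + R_3 = 0.981 Ω

0.981 Ω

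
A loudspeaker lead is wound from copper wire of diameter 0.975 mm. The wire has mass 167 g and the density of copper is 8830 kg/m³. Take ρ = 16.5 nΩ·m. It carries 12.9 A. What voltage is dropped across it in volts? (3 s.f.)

7.22 V

ρ = 16.5 nΩ·m = 1.65×10^-8 Ω·m
A = π(d/2)² = π(4.8750e-04 m)² = 7.4662e-07 m²
L = m/(density·A) = 0.167/(8830×7.4662e-07) = 25.33 m
R = ρL/A = (1.65×10^-8)(25.33)/(7.4662e-07) = 0.5598 Ω
V = IR = 12.9 × 0.5598 = 7.22 V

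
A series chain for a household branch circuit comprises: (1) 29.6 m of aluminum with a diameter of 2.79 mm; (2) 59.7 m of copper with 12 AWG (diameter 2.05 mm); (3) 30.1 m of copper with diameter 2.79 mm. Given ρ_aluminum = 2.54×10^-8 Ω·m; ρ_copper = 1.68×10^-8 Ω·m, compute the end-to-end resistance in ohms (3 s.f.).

Seg 1: A = π(d/2)² = π(1.3950e-03 m)² = 6.114e-06 m²
R_1 = (2.54×10^-8)(29.6)/(6.114e-06) = 0.123 Ω
Seg 2: A = π(2.05/2 mm)² = π(1.0250e-03 m)² = 3.301e-06 m²
R_2 = (1.68×10^-8)(59.7)/(3.301e-06) = 0.3039 Ω
Seg 3: A = π(d/2)² = π(1.3950e-03 m)² = 6.114e-06 m²
R_3 = (1.68×10^-8)(30.1)/(6.114e-06) = 0.08271 Ω
R_total = R_1 + R_2 + R_3 = 0.510 Ω

0.510 Ω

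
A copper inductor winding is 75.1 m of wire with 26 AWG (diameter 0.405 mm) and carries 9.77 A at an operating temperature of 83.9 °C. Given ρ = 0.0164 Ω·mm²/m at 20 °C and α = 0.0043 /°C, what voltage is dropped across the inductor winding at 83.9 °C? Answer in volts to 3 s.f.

ρ = 0.0164 Ω·mm²/m = 1.64×10^-8 Ω·m
A = π(0.405/2 mm)² = π(2.0250e-04 m)² = 1.288e-07 m²
R₍20₎ = ρL/A = (1.64×10^-8)(75.1)/(1.288e-07) = 9.561 Ω
R₍83.9₎ = R₍20₎(1 + αΔT) = 9.561 × (1 + 0.0043×63.9) = 12.19 Ω
V = IR = 9.77 × 12.19 = 119 V

119 V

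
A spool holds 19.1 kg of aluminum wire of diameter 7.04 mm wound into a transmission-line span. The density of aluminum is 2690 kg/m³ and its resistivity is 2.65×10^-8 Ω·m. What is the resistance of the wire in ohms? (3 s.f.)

0.124 Ω

A = π(d/2)² = π(3.5200e-03 m)² = 3.8926e-05 m²
L = m/(density·A) = 19.1/(2690×3.8926e-05) = 182.4 m
R = ρL/A = (2.65×10^-8)(182.4)/(3.8926e-05) = 0.124 Ω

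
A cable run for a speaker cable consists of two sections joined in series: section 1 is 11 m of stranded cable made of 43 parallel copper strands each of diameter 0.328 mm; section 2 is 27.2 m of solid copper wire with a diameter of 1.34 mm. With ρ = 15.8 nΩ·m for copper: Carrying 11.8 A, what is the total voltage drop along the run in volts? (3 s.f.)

4.16 V

ρ = 15.8 nΩ·m = 1.58×10^-8 Ω·m
Section 1: A_strand = π(1.6400e-04)² = 8.450e-08 m²; R₁ = ρL/(N·A_s) = (1.58×10^-8)(11)/(43×8.450e-08) = 0.04783 Ω
Section 2: A = π(d/2)² = π(6.7000e-04 m)² = 1.410e-06 m²
R₂ = (1.58×10^-8)(27.2)/(1.410e-06) = 0.3047 Ω
R = R₁ + R₂ = 0.3526 Ω
V = IR = 11.8 × 0.3526 = 4.16 V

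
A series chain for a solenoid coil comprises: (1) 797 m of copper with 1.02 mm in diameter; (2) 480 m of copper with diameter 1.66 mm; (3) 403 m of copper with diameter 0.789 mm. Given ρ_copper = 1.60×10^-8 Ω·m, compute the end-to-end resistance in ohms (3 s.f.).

32.3 Ω

Seg 1: A = π(d/2)² = π(5.1000e-04 m)² = 8.171e-07 m²
R_1 = (1.60×10^-8)(797)/(8.171e-07) = 15.61 Ω
Seg 2: A = π(d/2)² = π(8.3000e-04 m)² = 2.164e-06 m²
R_2 = (1.60×10^-8)(480)/(2.164e-06) = 3.549 Ω
Seg 3: A = π(d/2)² = π(3.9450e-04 m)² = 4.889e-07 m²
R_3 = (1.60×10^-8)(403)/(4.889e-07) = 13.19 Ω
R_total = R_1 + R_2 + R_3 = 32.3 Ω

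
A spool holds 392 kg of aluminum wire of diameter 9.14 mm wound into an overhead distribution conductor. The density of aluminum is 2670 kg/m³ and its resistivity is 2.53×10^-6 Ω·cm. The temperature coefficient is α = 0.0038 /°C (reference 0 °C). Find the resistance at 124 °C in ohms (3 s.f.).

ρ = 2.53×10^-6 Ω·cm = 2.53×10^-8 Ω·m
A = π(d/2)² = π(4.5700e-03 m)² = 6.5612e-05 m²
L = m/(density·A) = 392/(2670×6.5612e-05) = 2238 m
R = ρL/A = (2.53×10^-8)(2238)/(6.5612e-05) = 0.8628 Ω
R(124 °C) = 0.8628 × (1 + 0.0038×124) = 1.27 Ω

1.27 Ω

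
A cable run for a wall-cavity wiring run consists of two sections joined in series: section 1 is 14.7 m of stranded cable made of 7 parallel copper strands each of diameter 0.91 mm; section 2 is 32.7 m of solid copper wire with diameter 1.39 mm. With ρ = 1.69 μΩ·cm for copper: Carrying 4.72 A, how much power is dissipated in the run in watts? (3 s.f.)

ρ = 1.69 μΩ·cm = 1.69×10^-8 Ω·m
Section 1: A_strand = π(4.5500e-04)² = 6.504e-07 m²; R₁ = ρL/(N·A_s) = (1.69×10^-8)(14.7)/(7×6.504e-07) = 0.05457 Ω
Section 2: A = π(d/2)² = π(6.9500e-04 m)² = 1.517e-06 m²
R₂ = (1.69×10^-8)(32.7)/(1.517e-06) = 0.3642 Ω
R = R₁ + R₂ = 0.4187 Ω
P = I²R = (4.72)² × 0.4187 = 9.33 W

9.33 W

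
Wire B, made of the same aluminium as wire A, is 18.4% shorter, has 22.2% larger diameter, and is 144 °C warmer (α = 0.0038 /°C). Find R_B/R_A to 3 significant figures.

0.845

R ∝ ρL/d² with ρ ∝ (1+αΔT), so R_B/R_A = (1 − 18.4/100) × (1 + 22.2/100)⁻² × (1 + 0.0038×144)
= 0.816 × 0.6697 × 1.547 = 0.845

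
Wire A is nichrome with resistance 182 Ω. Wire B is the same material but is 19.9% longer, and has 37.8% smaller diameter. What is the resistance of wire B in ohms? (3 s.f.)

564 Ω

R ∝ L/d², so R_B/R_A = (1 + 19.9/100) × (1 − 37.8/100)⁻²
= 1.199 × 2.585 = 3.099
R_B = 3.099 × 182 = 564 Ω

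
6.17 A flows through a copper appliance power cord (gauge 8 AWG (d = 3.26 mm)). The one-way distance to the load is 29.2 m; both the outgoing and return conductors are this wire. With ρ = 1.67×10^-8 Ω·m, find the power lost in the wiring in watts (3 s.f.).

A = π(3.26/2 mm)² = π(1.6300e-03 m)² = 8.347e-06 m²
Total conductor length (both ways) L = 2 × 29.2 = 58.4 m
R = ρL/A = (1.67×10^-8)(58.4)/(8.347e-06) = 0.1168 Ω
P = I²R = (6.17)² × 0.1168 = 4.45 W

4.45 W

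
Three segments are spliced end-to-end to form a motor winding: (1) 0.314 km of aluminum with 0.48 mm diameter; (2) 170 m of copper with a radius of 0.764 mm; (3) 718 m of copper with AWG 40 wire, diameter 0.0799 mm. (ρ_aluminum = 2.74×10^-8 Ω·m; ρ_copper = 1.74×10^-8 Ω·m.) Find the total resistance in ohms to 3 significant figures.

Seg 1: A = π(d/2)² = π(2.4000e-04 m)² = 1.810e-07 m²
R_1 = (2.74×10^-8)(314)/(1.810e-07) = 47.55 Ω
Seg 2: A = πr² = π(7.6400e-04 m)² = 1.834e-06 m²
R_2 = (1.74×10^-8)(170)/(1.834e-06) = 1.613 Ω
Seg 3: A = π(0.0799/2 mm)² = π(3.9950e-05 m)² = 5.014e-09 m²
R_3 = (1.74×10^-8)(718)/(5.014e-09) = 2492 Ω
R_total = R_1 + R_2 + R_3 = 2540 Ω

2540 Ω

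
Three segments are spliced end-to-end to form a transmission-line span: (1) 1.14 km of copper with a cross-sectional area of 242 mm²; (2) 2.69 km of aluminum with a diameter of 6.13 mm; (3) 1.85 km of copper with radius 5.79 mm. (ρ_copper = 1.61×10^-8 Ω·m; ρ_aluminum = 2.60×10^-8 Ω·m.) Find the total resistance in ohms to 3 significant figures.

2.73 Ω

Seg 1: A = 242 mm² = 2.420e-04 m²
R_1 = (1.61×10^-8)(1140)/(2.420e-04) = 0.07584 Ω
Seg 2: A = π(d/2)² = π(3.0650e-03 m)² = 2.951e-05 m²
R_2 = (2.60×10^-8)(2690)/(2.951e-05) = 2.37 Ω
Seg 3: A = πr² = π(5.7900e-03 m)² = 1.053e-04 m²
R_3 = (1.61×10^-8)(1850)/(1.053e-04) = 0.2828 Ω
R_total = R_1 + R_2 + R_3 = 2.73 Ω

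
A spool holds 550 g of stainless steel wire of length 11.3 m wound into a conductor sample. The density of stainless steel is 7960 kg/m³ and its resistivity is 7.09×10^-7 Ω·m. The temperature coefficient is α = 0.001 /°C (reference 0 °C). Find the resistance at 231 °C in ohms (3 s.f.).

1.61 Ω

A = m/(density·L) = 0.55/(7960×11.3) = 6.1146e-06 m²
R = ρL/A = (7.09×10^-7)(11.3)/(6.1146e-06) = 1.31 Ω
R(231 °C) = 1.31 × (1 + 0.001×231) = 1.61 Ω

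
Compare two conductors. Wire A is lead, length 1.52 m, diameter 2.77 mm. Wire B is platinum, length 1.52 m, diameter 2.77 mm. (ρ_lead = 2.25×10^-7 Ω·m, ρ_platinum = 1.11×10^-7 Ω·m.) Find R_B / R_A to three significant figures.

0.493

R ∝ ρL/d², so R_B/R_A = (ρ_B/ρ_A)
= (1.11×10^-7/2.25×10^-7) = 0.493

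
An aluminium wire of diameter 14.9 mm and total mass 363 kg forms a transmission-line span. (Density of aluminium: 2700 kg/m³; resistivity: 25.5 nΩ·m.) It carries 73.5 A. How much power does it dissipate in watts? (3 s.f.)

ρ = 25.5 nΩ·m = 2.55×10^-8 Ω·m
A = π(d/2)² = π(7.4500e-03 m)² = 1.7437e-04 m²
L = m/(density·A) = 363/(2700×1.7437e-04) = 771 m
R = ρL/A = (2.55×10^-8)(771)/(1.7437e-04) = 0.1128 Ω
P = I²R = (73.5)² × 0.1128 = 609 W

609 W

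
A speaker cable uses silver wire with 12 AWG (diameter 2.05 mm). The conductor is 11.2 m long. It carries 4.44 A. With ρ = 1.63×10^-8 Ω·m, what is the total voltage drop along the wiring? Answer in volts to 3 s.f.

0.246 V

A = π(2.05/2 mm)² = π(1.0250e-03 m)² = 3.301e-06 m²
R = ρL/A = (1.63×10^-8)(11.2)/(3.301e-06) = 0.05531 Ω
V = IR = 4.44 × 0.05531 = 0.246 V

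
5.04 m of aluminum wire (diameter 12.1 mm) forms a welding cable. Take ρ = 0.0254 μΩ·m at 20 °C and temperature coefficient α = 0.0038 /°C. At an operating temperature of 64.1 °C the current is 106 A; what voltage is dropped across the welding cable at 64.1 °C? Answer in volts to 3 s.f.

0.138 V

ρ = 0.0254 μΩ·m = 2.54×10^-8 Ω·m
A = π(d/2)² = π(6.0500e-03 m)² = 1.150e-04 m²
R₍20₎ = ρL/A = (2.54×10^-8)(5.04)/(1.150e-04) = 0.001113 Ω
R₍64.1₎ = R₍20₎(1 + αΔT) = 0.001113 × (1 + 0.0038×44.1) = 0.0013 Ω
V = IR = 106 × 0.0013 = 0.138 V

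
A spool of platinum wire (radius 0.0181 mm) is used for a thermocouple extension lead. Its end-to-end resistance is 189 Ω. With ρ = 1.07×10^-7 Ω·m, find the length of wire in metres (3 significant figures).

A = πr² = π(1.8100e-05 m)² = 1.029e-09 m²
L = RA/ρ = (189)(1.029e-09)/(1.07×10^-7) = 1.82 m

1.82 m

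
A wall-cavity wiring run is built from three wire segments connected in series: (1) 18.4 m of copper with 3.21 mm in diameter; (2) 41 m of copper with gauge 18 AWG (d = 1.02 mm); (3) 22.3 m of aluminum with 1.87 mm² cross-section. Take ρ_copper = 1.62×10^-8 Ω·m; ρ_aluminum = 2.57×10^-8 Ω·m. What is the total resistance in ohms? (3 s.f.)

1.16 Ω

Seg 1: A = π(d/2)² = π(1.6050e-03 m)² = 8.093e-06 m²
R_1 = (1.62×10^-8)(18.4)/(8.093e-06) = 0.03683 Ω
Seg 2: A = π(1.02/2 mm)² = π(5.1000e-04 m)² = 8.171e-07 m²
R_2 = (1.62×10^-8)(41)/(8.171e-07) = 0.8128 Ω
Seg 3: A = 1.87 mm² = 1.870e-06 m²
R_3 = (2.57×10^-8)(22.3)/(1.870e-06) = 0.3065 Ω
R_total = R_1 + R_2 + R_3 = 1.16 Ω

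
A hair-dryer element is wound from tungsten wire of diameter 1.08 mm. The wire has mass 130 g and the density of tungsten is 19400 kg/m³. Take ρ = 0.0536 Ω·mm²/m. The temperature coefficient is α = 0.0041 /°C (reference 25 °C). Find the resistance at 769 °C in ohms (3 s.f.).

1.73 Ω

ρ = 0.0536 Ω·mm²/m = 5.36×10^-8 Ω·m
A = π(d/2)² = π(5.4000e-04 m)² = 9.1609e-07 m²
L = m/(density·A) = 0.13/(19400×9.1609e-07) = 7.315 m
R = ρL/A = (5.36×10^-8)(7.315)/(9.1609e-07) = 0.428 Ω
R(769 °C) = 0.428 × (1 + 0.0041×744) = 1.73 Ω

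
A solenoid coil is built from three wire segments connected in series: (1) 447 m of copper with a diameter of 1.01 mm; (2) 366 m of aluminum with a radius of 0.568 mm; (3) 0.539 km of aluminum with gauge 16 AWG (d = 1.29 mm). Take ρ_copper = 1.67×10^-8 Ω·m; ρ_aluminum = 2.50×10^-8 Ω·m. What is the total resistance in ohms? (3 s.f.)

Seg 1: A = π(d/2)² = π(5.0500e-04 m)² = 8.012e-07 m²
R_1 = (1.67×10^-8)(447)/(8.012e-07) = 9.317 Ω
Seg 2: A = πr² = π(5.6800e-04 m)² = 1.014e-06 m²
R_2 = (2.50×10^-8)(366)/(1.014e-06) = 9.028 Ω
Seg 3: A = π(1.29/2 mm)² = π(6.4500e-04 m)² = 1.307e-06 m²
R_3 = (2.50×10^-8)(539)/(1.307e-06) = 10.31 Ω
R_total = R_1 + R_2 + R_3 = 28.7 Ω

28.7 Ω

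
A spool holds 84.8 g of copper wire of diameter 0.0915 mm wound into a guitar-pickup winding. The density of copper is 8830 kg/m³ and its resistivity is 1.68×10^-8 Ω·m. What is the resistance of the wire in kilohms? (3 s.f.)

3.73 kΩ

A = π(d/2)² = π(4.5750e-05 m)² = 6.5755e-09 m²
L = m/(density·A) = 0.0848/(8830×6.5755e-09) = 1461 m
R = ρL/A = (1.68×10^-8)(1461)/(6.5755e-09) = 3.73 kΩ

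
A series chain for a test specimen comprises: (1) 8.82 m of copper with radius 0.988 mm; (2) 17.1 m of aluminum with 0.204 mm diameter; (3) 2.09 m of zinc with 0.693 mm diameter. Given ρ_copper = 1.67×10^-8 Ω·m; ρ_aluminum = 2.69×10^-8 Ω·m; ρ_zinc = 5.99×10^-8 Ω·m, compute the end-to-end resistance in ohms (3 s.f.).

Seg 1: A = πr² = π(9.8800e-04 m)² = 3.067e-06 m²
R_1 = (1.67×10^-8)(8.82)/(3.067e-06) = 0.04803 Ω
Seg 2: A = π(d/2)² = π(1.0200e-04 m)² = 3.269e-08 m²
R_2 = (2.69×10^-8)(17.1)/(3.269e-08) = 14.07 Ω
Seg 3: A = π(d/2)² = π(3.4650e-04 m)² = 3.772e-07 m²
R_3 = (5.99×10^-8)(2.09)/(3.772e-07) = 0.3319 Ω
R_total = R_1 + R_2 + R_3 = 14.5 Ω

14.5 Ω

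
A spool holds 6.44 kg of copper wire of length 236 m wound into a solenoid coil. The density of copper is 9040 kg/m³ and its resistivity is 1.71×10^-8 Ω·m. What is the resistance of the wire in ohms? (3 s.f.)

A = m/(density·L) = 6.44/(9040×236) = 3.0186e-06 m²
R = ρL/A = (1.71×10^-8)(236)/(3.0186e-06) = 1.34 Ω

1.34 Ω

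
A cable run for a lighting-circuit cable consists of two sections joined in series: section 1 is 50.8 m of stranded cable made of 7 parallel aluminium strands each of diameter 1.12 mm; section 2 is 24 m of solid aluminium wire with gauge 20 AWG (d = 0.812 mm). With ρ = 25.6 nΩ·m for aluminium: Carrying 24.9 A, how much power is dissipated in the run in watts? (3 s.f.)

ρ = 25.6 nΩ·m = 2.56×10^-8 Ω·m
Section 1: A_strand = π(5.6000e-04)² = 9.852e-07 m²; R₁ = ρL/(N·A_s) = (2.56×10^-8)(50.8)/(7×9.852e-07) = 0.1886 Ω
Section 2: A = π(0.812/2 mm)² = π(4.0600e-04 m)² = 5.178e-07 m²
R₂ = (2.56×10^-8)(24)/(5.178e-07) = 1.186 Ω
R = R₁ + R₂ = 1.375 Ω
P = I²R = (24.9)² × 1.375 = 853 W

853 W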